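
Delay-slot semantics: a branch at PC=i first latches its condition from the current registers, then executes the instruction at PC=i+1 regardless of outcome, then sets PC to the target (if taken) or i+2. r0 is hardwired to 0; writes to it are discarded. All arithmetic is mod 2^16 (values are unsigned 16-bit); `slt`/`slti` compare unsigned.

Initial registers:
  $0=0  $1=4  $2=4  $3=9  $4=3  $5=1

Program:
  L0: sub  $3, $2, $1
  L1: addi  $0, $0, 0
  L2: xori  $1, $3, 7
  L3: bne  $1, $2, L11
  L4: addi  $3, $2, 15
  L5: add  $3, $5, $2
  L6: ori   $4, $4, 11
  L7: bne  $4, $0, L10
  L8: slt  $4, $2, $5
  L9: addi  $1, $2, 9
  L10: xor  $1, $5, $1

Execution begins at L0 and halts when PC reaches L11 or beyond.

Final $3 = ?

#0 sub  $3, $2, $1 ; 0/4/4/0/3/1
#1 addi  $0, $0, 0 ; 0/4/4/0/3/1
#2 xori  $1, $3, 7 ; 0/7/4/0/3/1
#3 bne  $1, $2, L11 ; 0/7/4/0/3/1 ; →target
#4 addi  $3, $2, 15 ; 0/7/4/19/3/1

19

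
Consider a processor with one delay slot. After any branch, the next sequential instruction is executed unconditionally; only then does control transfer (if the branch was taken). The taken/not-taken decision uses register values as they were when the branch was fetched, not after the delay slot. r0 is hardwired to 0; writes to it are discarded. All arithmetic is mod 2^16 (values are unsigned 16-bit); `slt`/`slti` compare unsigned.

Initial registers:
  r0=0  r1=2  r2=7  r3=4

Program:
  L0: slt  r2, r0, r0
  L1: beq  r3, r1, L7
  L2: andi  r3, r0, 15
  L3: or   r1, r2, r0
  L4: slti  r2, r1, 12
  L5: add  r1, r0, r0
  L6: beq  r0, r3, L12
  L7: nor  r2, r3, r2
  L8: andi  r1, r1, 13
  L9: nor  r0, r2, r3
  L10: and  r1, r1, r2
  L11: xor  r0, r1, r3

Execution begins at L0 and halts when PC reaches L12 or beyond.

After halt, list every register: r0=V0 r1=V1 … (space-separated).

[0] slt  r2, r0, r0  →  {r0:0, r1:2, r2:0, r3:4}
[1] beq  r3, r1, L7  →  {r0:0, r1:2, r2:0, r3:4}  ⟨branch fallthrough⟩
[2] andi  r3, r0, 15  →  {r0:0, r1:2, r2:0, r3:0}
[3] or   r1, r2, r0  →  {r0:0, r1:0, r2:0, r3:0}
[4] slti  r2, r1, 12  →  {r0:0, r1:0, r2:1, r3:0}
[5] add  r1, r0, r0  →  {r0:0, r1:0, r2:1, r3:0}
[6] beq  r0, r3, L12  →  {r0:0, r1:0, r2:1, r3:0}  ⟨branch taken⟩
[7] nor  r2, r3, r2  →  {r0:0, r1:0, r2:65534, r3:0}

r0=0 r1=0 r2=65534 r3=0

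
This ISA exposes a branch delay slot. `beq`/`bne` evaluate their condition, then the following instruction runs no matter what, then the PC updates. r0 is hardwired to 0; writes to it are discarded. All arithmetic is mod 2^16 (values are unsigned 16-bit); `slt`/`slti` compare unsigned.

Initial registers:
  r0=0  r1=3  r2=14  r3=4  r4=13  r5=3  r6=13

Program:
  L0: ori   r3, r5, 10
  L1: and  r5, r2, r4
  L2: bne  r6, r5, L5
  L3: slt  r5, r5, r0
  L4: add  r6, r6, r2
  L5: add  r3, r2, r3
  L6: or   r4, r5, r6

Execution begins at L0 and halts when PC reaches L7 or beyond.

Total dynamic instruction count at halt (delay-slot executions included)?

PC=0  ori   r3, r5, 10       | r0=0 r1=3 r2=14 r3=11 r4=13 r5=3 r6=13
PC=1  and  r5, r2, r4        | r0=0 r1=3 r2=14 r3=11 r4=13 r5=12 r6=13
PC=2  bne  r6, r5, L5        | r0=0 r1=3 r2=14 r3=11 r4=13 r5=12 r6=13  [TAKEN]
PC=3  slt  r5, r5, r0        | r0=0 r1=3 r2=14 r3=11 r4=13 r5=0 r6=13
PC=5  add  r3, r2, r3        | r0=0 r1=3 r2=14 r3=25 r4=13 r5=0 r6=13
PC=6  or   r4, r5, r6        | r0=0 r1=3 r2=14 r3=25 r4=13 r5=0 r6=13

6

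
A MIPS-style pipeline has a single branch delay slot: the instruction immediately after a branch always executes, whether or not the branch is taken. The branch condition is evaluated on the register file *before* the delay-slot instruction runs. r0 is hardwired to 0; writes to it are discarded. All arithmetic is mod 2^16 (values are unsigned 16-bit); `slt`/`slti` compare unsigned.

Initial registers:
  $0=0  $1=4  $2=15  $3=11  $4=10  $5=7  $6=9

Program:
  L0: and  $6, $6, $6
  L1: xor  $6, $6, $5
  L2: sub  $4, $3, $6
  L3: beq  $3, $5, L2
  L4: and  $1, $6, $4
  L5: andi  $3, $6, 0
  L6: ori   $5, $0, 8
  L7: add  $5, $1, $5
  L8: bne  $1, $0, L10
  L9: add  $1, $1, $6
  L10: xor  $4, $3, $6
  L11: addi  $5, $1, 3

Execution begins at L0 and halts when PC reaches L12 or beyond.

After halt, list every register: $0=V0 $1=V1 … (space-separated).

$0=0 $1=26 $2=15 $3=0 $4=14 $5=29 $6=14

#0 and  $6, $6, $6 ; 0/4/15/11/10/7/9
#1 xor  $6, $6, $5 ; 0/4/15/11/10/7/14
#2 sub  $4, $3, $6 ; 0/4/15/11/65533/7/14
#3 beq  $3, $5, L2 ; 0/4/15/11/65533/7/14 ; →fallthru
#4 and  $1, $6, $4 ; 0/12/15/11/65533/7/14
#5 andi  $3, $6, 0 ; 0/12/15/0/65533/7/14
#6 ori   $5, $0, 8 ; 0/12/15/0/65533/8/14
#7 add  $5, $1, $5 ; 0/12/15/0/65533/20/14
#8 bne  $1, $0, L10 ; 0/12/15/0/65533/20/14 ; →target
#9 add  $1, $1, $6 ; 0/26/15/0/65533/20/14
#10 xor  $4, $3, $6 ; 0/26/15/0/14/20/14
#11 addi  $5, $1, 3 ; 0/26/15/0/14/29/14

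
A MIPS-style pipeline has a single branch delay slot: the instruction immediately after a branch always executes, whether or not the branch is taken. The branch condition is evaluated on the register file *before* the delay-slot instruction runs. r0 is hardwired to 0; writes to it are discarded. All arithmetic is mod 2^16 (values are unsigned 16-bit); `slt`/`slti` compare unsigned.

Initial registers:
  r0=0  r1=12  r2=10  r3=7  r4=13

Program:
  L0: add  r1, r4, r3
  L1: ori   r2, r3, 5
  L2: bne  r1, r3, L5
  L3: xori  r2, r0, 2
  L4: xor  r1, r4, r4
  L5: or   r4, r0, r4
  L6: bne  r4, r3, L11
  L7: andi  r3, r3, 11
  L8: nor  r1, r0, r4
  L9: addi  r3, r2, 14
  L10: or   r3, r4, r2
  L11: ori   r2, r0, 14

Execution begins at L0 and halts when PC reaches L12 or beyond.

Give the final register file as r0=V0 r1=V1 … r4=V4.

PC=0  add  r1, r4, r3        | r0=0 r1=20 r2=10 r3=7 r4=13
PC=1  ori   r2, r3, 5        | r0=0 r1=20 r2=7 r3=7 r4=13
PC=2  bne  r1, r3, L5        | r0=0 r1=20 r2=7 r3=7 r4=13  [TAKEN]
PC=3  xori  r2, r0, 2        | r0=0 r1=20 r2=2 r3=7 r4=13
PC=5  or   r4, r0, r4        | r0=0 r1=20 r2=2 r3=7 r4=13
PC=6  bne  r4, r3, L11       | r0=0 r1=20 r2=2 r3=7 r4=13  [TAKEN]
PC=7  andi  r3, r3, 11       | r0=0 r1=20 r2=2 r3=3 r4=13
PC=11 ori   r2, r0, 14       | r0=0 r1=20 r2=14 r3=3 r4=13

r0=0 r1=20 r2=14 r3=3 r4=13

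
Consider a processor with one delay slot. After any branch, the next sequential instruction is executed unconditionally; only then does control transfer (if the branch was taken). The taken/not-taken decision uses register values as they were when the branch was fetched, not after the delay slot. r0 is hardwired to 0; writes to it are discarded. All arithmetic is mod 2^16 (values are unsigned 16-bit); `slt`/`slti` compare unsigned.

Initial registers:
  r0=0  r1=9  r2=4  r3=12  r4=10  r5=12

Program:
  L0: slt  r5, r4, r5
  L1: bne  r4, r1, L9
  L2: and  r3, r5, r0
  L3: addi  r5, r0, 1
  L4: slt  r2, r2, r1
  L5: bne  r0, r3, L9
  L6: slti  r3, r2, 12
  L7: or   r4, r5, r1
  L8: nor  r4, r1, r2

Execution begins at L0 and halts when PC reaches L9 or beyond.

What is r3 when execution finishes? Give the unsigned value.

0

PC=0  slt  r5, r4, r5        | r0=0 r1=9 r2=4 r3=12 r4=10 r5=1
PC=1  bne  r4, r1, L9        | r0=0 r1=9 r2=4 r3=12 r4=10 r5=1  [TAKEN]
PC=2  and  r3, r5, r0        | r0=0 r1=9 r2=4 r3=0 r4=10 r5=1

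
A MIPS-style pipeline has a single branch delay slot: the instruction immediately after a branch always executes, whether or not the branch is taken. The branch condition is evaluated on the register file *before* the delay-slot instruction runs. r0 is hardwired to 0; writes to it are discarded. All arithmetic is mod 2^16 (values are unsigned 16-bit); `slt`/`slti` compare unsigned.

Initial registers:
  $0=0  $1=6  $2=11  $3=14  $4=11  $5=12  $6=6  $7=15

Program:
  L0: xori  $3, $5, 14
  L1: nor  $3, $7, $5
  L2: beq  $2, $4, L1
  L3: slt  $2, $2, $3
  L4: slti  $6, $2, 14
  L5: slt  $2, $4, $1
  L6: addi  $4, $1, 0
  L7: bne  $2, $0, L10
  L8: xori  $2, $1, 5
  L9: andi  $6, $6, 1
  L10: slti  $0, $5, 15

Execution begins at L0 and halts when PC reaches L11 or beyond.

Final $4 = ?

PC=0  xori  $3, $5, 14       | $0=0 $1=6 $2=11 $3=2 $4=11 $5=12 $6=6 $7=15
PC=1  nor  $3, $7, $5        | $0=0 $1=6 $2=11 $3=65520 $4=11 $5=12 $6=6 $7=15
PC=2  beq  $2, $4, L1        | $0=0 $1=6 $2=11 $3=65520 $4=11 $5=12 $6=6 $7=15  [TAKEN]
PC=3  slt  $2, $2, $3        | $0=0 $1=6 $2=1 $3=65520 $4=11 $5=12 $6=6 $7=15
PC=1  nor  $3, $7, $5        | $0=0 $1=6 $2=1 $3=65520 $4=11 $5=12 $6=6 $7=15
PC=2  beq  $2, $4, L1        | $0=0 $1=6 $2=1 $3=65520 $4=11 $5=12 $6=6 $7=15  [not taken]
PC=3  slt  $2, $2, $3        | $0=0 $1=6 $2=1 $3=65520 $4=11 $5=12 $6=6 $7=15
PC=4  slti  $6, $2, 14       | $0=0 $1=6 $2=1 $3=65520 $4=11 $5=12 $6=1 $7=15
PC=5  slt  $2, $4, $1        | $0=0 $1=6 $2=0 $3=65520 $4=11 $5=12 $6=1 $7=15
PC=6  addi  $4, $1, 0        | $0=0 $1=6 $2=0 $3=65520 $4=6 $5=12 $6=1 $7=15
PC=7  bne  $2, $0, L10       | $0=0 $1=6 $2=0 $3=65520 $4=6 $5=12 $6=1 $7=15  [not taken]
PC=8  xori  $2, $1, 5        | $0=0 $1=6 $2=3 $3=65520 $4=6 $5=12 $6=1 $7=15
PC=9  andi  $6, $6, 1        | $0=0 $1=6 $2=3 $3=65520 $4=6 $5=12 $6=1 $7=15
PC=10 slti  $0, $5, 15       | $0=0 $1=6 $2=3 $3=65520 $4=6 $5=12 $6=1 $7=15

6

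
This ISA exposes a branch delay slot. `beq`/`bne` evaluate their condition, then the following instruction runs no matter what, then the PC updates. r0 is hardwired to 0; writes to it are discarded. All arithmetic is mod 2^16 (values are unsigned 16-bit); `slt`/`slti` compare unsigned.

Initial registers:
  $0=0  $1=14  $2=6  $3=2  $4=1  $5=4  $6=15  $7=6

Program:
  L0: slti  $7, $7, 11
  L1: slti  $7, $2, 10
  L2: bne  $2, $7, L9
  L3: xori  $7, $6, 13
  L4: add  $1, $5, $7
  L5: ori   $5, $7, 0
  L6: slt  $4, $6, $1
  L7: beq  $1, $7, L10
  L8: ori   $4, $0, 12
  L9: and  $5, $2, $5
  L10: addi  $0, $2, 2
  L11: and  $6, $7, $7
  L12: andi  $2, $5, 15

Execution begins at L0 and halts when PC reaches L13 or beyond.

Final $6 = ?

PC=0  slti  $7, $7, 11       | $0=0 $1=14 $2=6 $3=2 $4=1 $5=4 $6=15 $7=1
PC=1  slti  $7, $2, 10       | $0=0 $1=14 $2=6 $3=2 $4=1 $5=4 $6=15 $7=1
PC=2  bne  $2, $7, L9        | $0=0 $1=14 $2=6 $3=2 $4=1 $5=4 $6=15 $7=1  [TAKEN]
PC=3  xori  $7, $6, 13       | $0=0 $1=14 $2=6 $3=2 $4=1 $5=4 $6=15 $7=2
PC=9  and  $5, $2, $5        | $0=0 $1=14 $2=6 $3=2 $4=1 $5=4 $6=15 $7=2
PC=10 addi  $0, $2, 2        | $0=0 $1=14 $2=6 $3=2 $4=1 $5=4 $6=15 $7=2
PC=11 and  $6, $7, $7        | $0=0 $1=14 $2=6 $3=2 $4=1 $5=4 $6=2 $7=2
PC=12 andi  $2, $5, 15       | $0=0 $1=14 $2=4 $3=2 $4=1 $5=4 $6=2 $7=2

2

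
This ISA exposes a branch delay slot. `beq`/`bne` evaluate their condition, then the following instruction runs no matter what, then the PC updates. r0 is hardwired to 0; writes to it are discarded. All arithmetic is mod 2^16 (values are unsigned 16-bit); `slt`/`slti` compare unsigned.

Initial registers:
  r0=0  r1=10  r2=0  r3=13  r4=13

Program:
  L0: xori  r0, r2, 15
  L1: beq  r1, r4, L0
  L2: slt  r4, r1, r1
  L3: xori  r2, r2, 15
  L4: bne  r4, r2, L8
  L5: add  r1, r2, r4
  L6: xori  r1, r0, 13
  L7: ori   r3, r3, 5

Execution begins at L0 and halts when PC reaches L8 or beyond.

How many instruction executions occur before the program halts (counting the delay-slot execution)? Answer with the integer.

6

#0 xori  r0, r2, 15 ; 0/10/0/13/13
#1 beq  r1, r4, L0 ; 0/10/0/13/13 ; →fallthru
#2 slt  r4, r1, r1 ; 0/10/0/13/0
#3 xori  r2, r2, 15 ; 0/10/15/13/0
#4 bne  r4, r2, L8 ; 0/10/15/13/0 ; →target
#5 add  r1, r2, r4 ; 0/15/15/13/0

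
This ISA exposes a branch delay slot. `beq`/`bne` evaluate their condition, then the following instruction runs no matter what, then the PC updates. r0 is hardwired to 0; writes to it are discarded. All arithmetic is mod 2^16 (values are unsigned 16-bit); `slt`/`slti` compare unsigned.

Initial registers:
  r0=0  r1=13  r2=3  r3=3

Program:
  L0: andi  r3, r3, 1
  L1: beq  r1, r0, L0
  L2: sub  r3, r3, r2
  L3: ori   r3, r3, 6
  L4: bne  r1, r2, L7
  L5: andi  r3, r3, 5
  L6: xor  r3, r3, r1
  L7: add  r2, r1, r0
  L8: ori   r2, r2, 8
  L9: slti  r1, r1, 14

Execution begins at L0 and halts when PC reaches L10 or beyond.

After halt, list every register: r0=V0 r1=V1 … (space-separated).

[0] andi  r3, r3, 1  →  {r0:0, r1:13, r2:3, r3:1}
[1] beq  r1, r0, L0  →  {r0:0, r1:13, r2:3, r3:1}  ⟨branch fallthrough⟩
[2] sub  r3, r3, r2  →  {r0:0, r1:13, r2:3, r3:65534}
[3] ori   r3, r3, 6  →  {r0:0, r1:13, r2:3, r3:65534}
[4] bne  r1, r2, L7  →  {r0:0, r1:13, r2:3, r3:65534}  ⟨branch taken⟩
[5] andi  r3, r3, 5  →  {r0:0, r1:13, r2:3, r3:4}
[7] add  r2, r1, r0  →  {r0:0, r1:13, r2:13, r3:4}
[8] ori   r2, r2, 8  →  {r0:0, r1:13, r2:13, r3:4}
[9] slti  r1, r1, 14  →  {r0:0, r1:1, r2:13, r3:4}

r0=0 r1=1 r2=13 r3=4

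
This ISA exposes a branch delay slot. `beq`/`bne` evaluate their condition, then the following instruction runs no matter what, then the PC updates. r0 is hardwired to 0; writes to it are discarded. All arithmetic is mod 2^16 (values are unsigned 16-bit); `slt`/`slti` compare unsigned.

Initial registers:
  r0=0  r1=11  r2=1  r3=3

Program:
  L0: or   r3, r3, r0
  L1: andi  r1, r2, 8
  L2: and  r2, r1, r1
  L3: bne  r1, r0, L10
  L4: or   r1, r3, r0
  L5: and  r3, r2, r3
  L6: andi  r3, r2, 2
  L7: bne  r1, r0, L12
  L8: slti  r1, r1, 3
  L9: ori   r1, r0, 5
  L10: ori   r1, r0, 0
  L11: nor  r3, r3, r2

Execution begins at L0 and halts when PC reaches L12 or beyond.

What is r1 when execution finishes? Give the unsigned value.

0

PC=0  or   r3, r3, r0        | r0=0 r1=11 r2=1 r3=3
PC=1  andi  r1, r2, 8        | r0=0 r1=0 r2=1 r3=3
PC=2  and  r2, r1, r1        | r0=0 r1=0 r2=0 r3=3
PC=3  bne  r1, r0, L10       | r0=0 r1=0 r2=0 r3=3  [not taken]
PC=4  or   r1, r3, r0        | r0=0 r1=3 r2=0 r3=3
PC=5  and  r3, r2, r3        | r0=0 r1=3 r2=0 r3=0
PC=6  andi  r3, r2, 2        | r0=0 r1=3 r2=0 r3=0
PC=7  bne  r1, r0, L12       | r0=0 r1=3 r2=0 r3=0  [TAKEN]
PC=8  slti  r1, r1, 3        | r0=0 r1=0 r2=0 r3=0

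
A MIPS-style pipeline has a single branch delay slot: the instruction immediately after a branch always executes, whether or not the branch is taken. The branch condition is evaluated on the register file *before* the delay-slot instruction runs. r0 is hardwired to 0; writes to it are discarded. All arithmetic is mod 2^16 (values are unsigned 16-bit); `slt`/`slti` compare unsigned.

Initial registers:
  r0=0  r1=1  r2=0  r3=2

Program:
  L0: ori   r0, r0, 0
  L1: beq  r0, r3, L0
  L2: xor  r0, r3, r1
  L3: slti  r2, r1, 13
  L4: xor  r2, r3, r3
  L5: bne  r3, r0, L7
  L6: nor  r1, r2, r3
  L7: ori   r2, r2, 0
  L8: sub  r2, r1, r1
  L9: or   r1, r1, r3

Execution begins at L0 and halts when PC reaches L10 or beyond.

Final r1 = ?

65535

[0] ori   r0, r0, 0  →  {r0:0, r1:1, r2:0, r3:2}
[1] beq  r0, r3, L0  →  {r0:0, r1:1, r2:0, r3:2}  ⟨branch fallthrough⟩
[2] xor  r0, r3, r1  →  {r0:0, r1:1, r2:0, r3:2}
[3] slti  r2, r1, 13  →  {r0:0, r1:1, r2:1, r3:2}
[4] xor  r2, r3, r3  →  {r0:0, r1:1, r2:0, r3:2}
[5] bne  r3, r0, L7  →  {r0:0, r1:1, r2:0, r3:2}  ⟨branch taken⟩
[6] nor  r1, r2, r3  →  {r0:0, r1:65533, r2:0, r3:2}
[7] ori   r2, r2, 0  →  {r0:0, r1:65533, r2:0, r3:2}
[8] sub  r2, r1, r1  →  {r0:0, r1:65533, r2:0, r3:2}
[9] or   r1, r1, r3  →  {r0:0, r1:65535, r2:0, r3:2}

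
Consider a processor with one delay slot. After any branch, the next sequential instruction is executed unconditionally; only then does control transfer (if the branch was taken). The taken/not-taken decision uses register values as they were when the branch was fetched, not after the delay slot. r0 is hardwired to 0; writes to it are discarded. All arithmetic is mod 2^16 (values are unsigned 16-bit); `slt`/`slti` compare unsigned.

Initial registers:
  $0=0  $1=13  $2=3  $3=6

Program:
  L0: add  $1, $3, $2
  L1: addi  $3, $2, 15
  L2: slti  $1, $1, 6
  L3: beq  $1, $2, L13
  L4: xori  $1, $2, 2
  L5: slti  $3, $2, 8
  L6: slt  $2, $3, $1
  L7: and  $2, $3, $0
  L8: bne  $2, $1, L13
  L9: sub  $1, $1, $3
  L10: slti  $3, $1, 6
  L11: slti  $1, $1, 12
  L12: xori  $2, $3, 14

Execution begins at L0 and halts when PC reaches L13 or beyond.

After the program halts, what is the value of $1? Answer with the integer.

[0] add  $1, $3, $2  →  {$0:0, $1:9, $2:3, $3:6}
[1] addi  $3, $2, 15  →  {$0:0, $1:9, $2:3, $3:18}
[2] slti  $1, $1, 6  →  {$0:0, $1:0, $2:3, $3:18}
[3] beq  $1, $2, L13  →  {$0:0, $1:0, $2:3, $3:18}  ⟨branch fallthrough⟩
[4] xori  $1, $2, 2  →  {$0:0, $1:1, $2:3, $3:18}
[5] slti  $3, $2, 8  →  {$0:0, $1:1, $2:3, $3:1}
[6] slt  $2, $3, $1  →  {$0:0, $1:1, $2:0, $3:1}
[7] and  $2, $3, $0  →  {$0:0, $1:1, $2:0, $3:1}
[8] bne  $2, $1, L13  →  {$0:0, $1:1, $2:0, $3:1}  ⟨branch taken⟩
[9] sub  $1, $1, $3  →  {$0:0, $1:0, $2:0, $3:1}

0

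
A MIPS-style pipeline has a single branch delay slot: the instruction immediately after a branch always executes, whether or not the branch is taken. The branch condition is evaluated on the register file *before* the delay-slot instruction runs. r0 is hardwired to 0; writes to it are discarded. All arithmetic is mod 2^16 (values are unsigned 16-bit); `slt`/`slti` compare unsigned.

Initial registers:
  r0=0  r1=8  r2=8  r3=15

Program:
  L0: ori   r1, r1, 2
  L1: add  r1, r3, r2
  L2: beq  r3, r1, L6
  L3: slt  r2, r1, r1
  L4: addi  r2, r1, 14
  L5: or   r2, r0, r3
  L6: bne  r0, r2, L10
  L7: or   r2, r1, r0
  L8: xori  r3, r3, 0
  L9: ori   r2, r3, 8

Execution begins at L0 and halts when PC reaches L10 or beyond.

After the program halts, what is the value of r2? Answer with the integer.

23

PC=0  ori   r1, r1, 2        | r0=0 r1=10 r2=8 r3=15
PC=1  add  r1, r3, r2        | r0=0 r1=23 r2=8 r3=15
PC=2  beq  r3, r1, L6        | r0=0 r1=23 r2=8 r3=15  [not taken]
PC=3  slt  r2, r1, r1        | r0=0 r1=23 r2=0 r3=15
PC=4  addi  r2, r1, 14       | r0=0 r1=23 r2=37 r3=15
PC=5  or   r2, r0, r3        | r0=0 r1=23 r2=15 r3=15
PC=6  bne  r0, r2, L10       | r0=0 r1=23 r2=15 r3=15  [TAKEN]
PC=7  or   r2, r1, r0        | r0=0 r1=23 r2=23 r3=15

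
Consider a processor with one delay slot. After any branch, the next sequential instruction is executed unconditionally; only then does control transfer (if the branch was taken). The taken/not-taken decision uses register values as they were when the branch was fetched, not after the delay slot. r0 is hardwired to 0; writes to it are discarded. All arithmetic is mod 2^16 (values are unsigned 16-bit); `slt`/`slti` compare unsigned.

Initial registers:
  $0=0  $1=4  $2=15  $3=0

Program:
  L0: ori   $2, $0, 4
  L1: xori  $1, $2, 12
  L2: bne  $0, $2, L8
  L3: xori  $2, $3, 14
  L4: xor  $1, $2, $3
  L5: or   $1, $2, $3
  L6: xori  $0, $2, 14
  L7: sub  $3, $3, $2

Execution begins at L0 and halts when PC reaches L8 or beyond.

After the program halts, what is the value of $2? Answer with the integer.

#0 ori   $2, $0, 4 ; 0/4/4/0
#1 xori  $1, $2, 12 ; 0/8/4/0
#2 bne  $0, $2, L8 ; 0/8/4/0 ; →target
#3 xori  $2, $3, 14 ; 0/8/14/0

14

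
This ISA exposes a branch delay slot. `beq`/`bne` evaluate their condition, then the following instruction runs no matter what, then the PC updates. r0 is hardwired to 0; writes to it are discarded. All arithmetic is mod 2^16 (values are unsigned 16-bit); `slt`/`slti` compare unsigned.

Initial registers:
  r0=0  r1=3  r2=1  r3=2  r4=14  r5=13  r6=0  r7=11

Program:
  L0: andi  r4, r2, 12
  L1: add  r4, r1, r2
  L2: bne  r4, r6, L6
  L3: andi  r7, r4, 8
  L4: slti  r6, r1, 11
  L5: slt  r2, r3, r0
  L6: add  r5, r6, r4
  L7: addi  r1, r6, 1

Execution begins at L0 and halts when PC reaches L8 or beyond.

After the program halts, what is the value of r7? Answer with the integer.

0

[0] andi  r4, r2, 12  →  {r0:0, r1:3, r2:1, r3:2, r4:0, r5:13, r6:0, r7:11}
[1] add  r4, r1, r2  →  {r0:0, r1:3, r2:1, r3:2, r4:4, r5:13, r6:0, r7:11}
[2] bne  r4, r6, L6  →  {r0:0, r1:3, r2:1, r3:2, r4:4, r5:13, r6:0, r7:11}  ⟨branch taken⟩
[3] andi  r7, r4, 8  →  {r0:0, r1:3, r2:1, r3:2, r4:4, r5:13, r6:0, r7:0}
[6] add  r5, r6, r4  →  {r0:0, r1:3, r2:1, r3:2, r4:4, r5:4, r6:0, r7:0}
[7] addi  r1, r6, 1  →  {r0:0, r1:1, r2:1, r3:2, r4:4, r5:4, r6:0, r7:0}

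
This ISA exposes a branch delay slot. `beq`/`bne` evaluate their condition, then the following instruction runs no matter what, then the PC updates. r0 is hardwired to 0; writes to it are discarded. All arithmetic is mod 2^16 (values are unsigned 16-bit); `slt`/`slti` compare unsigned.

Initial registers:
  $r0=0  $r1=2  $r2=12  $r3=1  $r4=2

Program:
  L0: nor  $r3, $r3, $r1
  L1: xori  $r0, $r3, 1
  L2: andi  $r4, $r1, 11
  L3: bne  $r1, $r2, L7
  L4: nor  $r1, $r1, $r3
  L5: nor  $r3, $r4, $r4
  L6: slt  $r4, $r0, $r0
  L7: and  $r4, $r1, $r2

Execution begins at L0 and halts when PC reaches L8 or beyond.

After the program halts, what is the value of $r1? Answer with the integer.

#0 nor  $r3, $r3, $r1 ; 0/2/12/65532/2
#1 xori  $r0, $r3, 1 ; 0/2/12/65532/2
#2 andi  $r4, $r1, 11 ; 0/2/12/65532/2
#3 bne  $r1, $r2, L7 ; 0/2/12/65532/2 ; →target
#4 nor  $r1, $r1, $r3 ; 0/1/12/65532/2
#7 and  $r4, $r1, $r2 ; 0/1/12/65532/0

1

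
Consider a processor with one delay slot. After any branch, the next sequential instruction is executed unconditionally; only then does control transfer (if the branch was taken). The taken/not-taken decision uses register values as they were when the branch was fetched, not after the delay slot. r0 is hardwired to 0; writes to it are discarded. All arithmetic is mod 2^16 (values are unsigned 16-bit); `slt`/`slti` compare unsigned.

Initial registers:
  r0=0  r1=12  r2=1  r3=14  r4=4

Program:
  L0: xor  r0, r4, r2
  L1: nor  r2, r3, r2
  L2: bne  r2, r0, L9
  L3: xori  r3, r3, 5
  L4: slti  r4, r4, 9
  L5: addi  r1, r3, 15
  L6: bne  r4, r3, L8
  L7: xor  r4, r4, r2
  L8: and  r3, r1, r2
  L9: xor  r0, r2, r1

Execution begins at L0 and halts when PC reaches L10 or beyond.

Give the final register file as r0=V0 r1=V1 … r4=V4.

#0 xor  r0, r4, r2 ; 0/12/1/14/4
#1 nor  r2, r3, r2 ; 0/12/65520/14/4
#2 bne  r2, r0, L9 ; 0/12/65520/14/4 ; →target
#3 xori  r3, r3, 5 ; 0/12/65520/11/4
#9 xor  r0, r2, r1 ; 0/12/65520/11/4

r0=0 r1=12 r2=65520 r3=11 r4=4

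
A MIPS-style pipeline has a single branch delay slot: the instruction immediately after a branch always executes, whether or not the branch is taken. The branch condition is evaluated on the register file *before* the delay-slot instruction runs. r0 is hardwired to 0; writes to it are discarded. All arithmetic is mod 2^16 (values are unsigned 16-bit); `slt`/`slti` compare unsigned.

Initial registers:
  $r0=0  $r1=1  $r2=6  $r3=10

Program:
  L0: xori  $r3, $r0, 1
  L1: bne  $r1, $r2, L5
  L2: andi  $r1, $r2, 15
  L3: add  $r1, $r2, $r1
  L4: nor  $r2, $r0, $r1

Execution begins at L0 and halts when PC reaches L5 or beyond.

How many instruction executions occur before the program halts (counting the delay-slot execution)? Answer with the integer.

3

#0 xori  $r3, $r0, 1 ; 0/1/6/1
#1 bne  $r1, $r2, L5 ; 0/1/6/1 ; →target
#2 andi  $r1, $r2, 15 ; 0/6/6/1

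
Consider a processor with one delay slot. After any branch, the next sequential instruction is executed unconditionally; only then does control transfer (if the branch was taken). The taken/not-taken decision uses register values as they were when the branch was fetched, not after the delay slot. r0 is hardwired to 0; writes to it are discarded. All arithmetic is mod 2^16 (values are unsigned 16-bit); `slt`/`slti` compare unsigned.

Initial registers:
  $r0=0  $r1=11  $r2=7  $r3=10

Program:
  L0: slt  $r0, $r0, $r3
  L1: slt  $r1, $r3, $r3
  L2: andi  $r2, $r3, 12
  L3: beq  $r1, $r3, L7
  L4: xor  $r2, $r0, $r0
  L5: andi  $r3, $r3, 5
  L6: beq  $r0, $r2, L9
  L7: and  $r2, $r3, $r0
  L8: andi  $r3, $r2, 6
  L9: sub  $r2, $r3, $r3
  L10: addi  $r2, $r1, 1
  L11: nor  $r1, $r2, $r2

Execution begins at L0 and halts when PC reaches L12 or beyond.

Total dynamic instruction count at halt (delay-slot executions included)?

11

[0] slt  $r0, $r0, $r3  →  {$r0:0, $r1:11, $r2:7, $r3:10}
[1] slt  $r1, $r3, $r3  →  {$r0:0, $r1:0, $r2:7, $r3:10}
[2] andi  $r2, $r3, 12  →  {$r0:0, $r1:0, $r2:8, $r3:10}
[3] beq  $r1, $r3, L7  →  {$r0:0, $r1:0, $r2:8, $r3:10}  ⟨branch fallthrough⟩
[4] xor  $r2, $r0, $r0  →  {$r0:0, $r1:0, $r2:0, $r3:10}
[5] andi  $r3, $r3, 5  →  {$r0:0, $r1:0, $r2:0, $r3:0}
[6] beq  $r0, $r2, L9  →  {$r0:0, $r1:0, $r2:0, $r3:0}  ⟨branch taken⟩
[7] and  $r2, $r3, $r0  →  {$r0:0, $r1:0, $r2:0, $r3:0}
[9] sub  $r2, $r3, $r3  →  {$r0:0, $r1:0, $r2:0, $r3:0}
[10] addi  $r2, $r1, 1  →  {$r0:0, $r1:0, $r2:1, $r3:0}
[11] nor  $r1, $r2, $r2  →  {$r0:0, $r1:65534, $r2:1, $r3:0}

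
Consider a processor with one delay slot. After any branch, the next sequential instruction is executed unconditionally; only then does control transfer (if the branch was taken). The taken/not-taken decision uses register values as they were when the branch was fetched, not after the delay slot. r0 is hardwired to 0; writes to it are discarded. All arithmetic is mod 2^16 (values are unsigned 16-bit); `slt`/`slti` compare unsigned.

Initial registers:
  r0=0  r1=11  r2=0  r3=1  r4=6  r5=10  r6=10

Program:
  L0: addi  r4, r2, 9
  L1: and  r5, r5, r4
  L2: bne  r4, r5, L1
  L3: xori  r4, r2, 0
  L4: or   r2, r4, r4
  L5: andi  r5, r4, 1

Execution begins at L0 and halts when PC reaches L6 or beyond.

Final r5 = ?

0

  step pc=0: addi  r4, r2, 9  regs=(0,11,0,1,9,10,10)
  step pc=1: and  r5, r5, r4  regs=(0,11,0,1,9,8,10)
  step pc=2: bne  r4, r5, L1  cond=T  regs=(0,11,0,1,9,8,10)
  step pc=3: xori  r4, r2, 0  regs=(0,11,0,1,0,8,10)
  step pc=1: and  r5, r5, r4  regs=(0,11,0,1,0,0,10)
  step pc=2: bne  r4, r5, L1  cond=F  regs=(0,11,0,1,0,0,10)
  step pc=3: xori  r4, r2, 0  regs=(0,11,0,1,0,0,10)
  step pc=4: or   r2, r4, r4  regs=(0,11,0,1,0,0,10)
  step pc=5: andi  r5, r4, 1  regs=(0,11,0,1,0,0,10)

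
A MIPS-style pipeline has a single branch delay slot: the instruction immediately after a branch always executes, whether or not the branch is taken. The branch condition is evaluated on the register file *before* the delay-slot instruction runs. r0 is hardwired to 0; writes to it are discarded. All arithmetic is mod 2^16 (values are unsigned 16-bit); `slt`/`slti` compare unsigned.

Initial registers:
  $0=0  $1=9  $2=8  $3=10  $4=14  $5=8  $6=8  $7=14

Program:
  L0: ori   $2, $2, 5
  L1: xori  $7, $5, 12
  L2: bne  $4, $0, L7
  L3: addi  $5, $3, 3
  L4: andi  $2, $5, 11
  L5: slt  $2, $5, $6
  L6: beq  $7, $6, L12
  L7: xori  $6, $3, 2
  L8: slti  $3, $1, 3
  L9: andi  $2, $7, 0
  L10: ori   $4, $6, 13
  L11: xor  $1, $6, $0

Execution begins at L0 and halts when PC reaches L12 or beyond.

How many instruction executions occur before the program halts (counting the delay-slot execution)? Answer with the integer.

  step pc=0: ori   $2, $2, 5  regs=(0,9,13,10,14,8,8,14)
  step pc=1: xori  $7, $5, 12  regs=(0,9,13,10,14,8,8,4)
  step pc=2: bne  $4, $0, L7  cond=T  regs=(0,9,13,10,14,8,8,4)
  step pc=3: addi  $5, $3, 3  regs=(0,9,13,10,14,13,8,4)
  step pc=7: xori  $6, $3, 2  regs=(0,9,13,10,14,13,8,4)
  step pc=8: slti  $3, $1, 3  regs=(0,9,13,0,14,13,8,4)
  step pc=9: andi  $2, $7, 0  regs=(0,9,0,0,14,13,8,4)
  step pc=10: ori   $4, $6, 13  regs=(0,9,0,0,13,13,8,4)
  step pc=11: xor  $1, $6, $0  regs=(0,8,0,0,13,13,8,4)

9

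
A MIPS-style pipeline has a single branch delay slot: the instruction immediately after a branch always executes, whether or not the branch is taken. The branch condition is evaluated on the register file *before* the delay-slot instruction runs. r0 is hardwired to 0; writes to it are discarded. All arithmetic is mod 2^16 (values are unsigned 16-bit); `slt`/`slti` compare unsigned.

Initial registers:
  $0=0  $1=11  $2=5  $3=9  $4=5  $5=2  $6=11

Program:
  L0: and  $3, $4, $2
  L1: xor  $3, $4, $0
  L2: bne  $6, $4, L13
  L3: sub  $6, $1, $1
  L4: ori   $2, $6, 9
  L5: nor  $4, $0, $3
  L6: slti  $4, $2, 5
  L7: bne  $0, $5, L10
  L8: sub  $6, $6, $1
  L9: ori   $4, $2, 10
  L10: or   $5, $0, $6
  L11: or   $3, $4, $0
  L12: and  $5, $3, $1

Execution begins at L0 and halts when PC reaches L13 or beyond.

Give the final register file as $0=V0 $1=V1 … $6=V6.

  step pc=0: and  $3, $4, $2  regs=(0,11,5,5,5,2,11)
  step pc=1: xor  $3, $4, $0  regs=(0,11,5,5,5,2,11)
  step pc=2: bne  $6, $4, L13  cond=T  regs=(0,11,5,5,5,2,11)
  step pc=3: sub  $6, $1, $1  regs=(0,11,5,5,5,2,0)

$0=0 $1=11 $2=5 $3=5 $4=5 $5=2 $6=0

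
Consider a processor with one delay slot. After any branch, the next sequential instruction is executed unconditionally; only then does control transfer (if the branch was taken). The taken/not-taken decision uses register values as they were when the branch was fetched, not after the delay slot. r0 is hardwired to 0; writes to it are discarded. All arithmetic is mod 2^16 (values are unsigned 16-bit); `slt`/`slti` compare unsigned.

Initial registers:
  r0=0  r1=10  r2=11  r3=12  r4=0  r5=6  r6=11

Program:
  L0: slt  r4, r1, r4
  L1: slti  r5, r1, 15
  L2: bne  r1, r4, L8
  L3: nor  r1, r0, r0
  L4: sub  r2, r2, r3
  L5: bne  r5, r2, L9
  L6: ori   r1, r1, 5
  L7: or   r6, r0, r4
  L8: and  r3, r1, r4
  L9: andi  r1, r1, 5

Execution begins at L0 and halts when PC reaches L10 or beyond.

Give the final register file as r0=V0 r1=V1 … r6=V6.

[0] slt  r4, r1, r4  →  {r0:0, r1:10, r2:11, r3:12, r4:0, r5:6, r6:11}
[1] slti  r5, r1, 15  →  {r0:0, r1:10, r2:11, r3:12, r4:0, r5:1, r6:11}
[2] bne  r1, r4, L8  →  {r0:0, r1:10, r2:11, r3:12, r4:0, r5:1, r6:11}  ⟨branch taken⟩
[3] nor  r1, r0, r0  →  {r0:0, r1:65535, r2:11, r3:12, r4:0, r5:1, r6:11}
[8] and  r3, r1, r4  →  {r0:0, r1:65535, r2:11, r3:0, r4:0, r5:1, r6:11}
[9] andi  r1, r1, 5  →  {r0:0, r1:5, r2:11, r3:0, r4:0, r5:1, r6:11}

r0=0 r1=5 r2=11 r3=0 r4=0 r5=1 r6=11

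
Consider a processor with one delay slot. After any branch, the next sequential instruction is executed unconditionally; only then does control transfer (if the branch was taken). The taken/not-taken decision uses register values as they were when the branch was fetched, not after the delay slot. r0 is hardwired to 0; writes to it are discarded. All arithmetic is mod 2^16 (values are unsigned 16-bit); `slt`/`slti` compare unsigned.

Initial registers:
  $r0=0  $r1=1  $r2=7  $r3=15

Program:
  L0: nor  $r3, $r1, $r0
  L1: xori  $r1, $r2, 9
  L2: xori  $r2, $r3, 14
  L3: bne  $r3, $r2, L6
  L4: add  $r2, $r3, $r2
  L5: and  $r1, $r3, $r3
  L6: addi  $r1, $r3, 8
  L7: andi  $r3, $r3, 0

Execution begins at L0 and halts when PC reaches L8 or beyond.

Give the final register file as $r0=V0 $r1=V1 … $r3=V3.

#0 nor  $r3, $r1, $r0 ; 0/1/7/65534
#1 xori  $r1, $r2, 9 ; 0/14/7/65534
#2 xori  $r2, $r3, 14 ; 0/14/65520/65534
#3 bne  $r3, $r2, L6 ; 0/14/65520/65534 ; →target
#4 add  $r2, $r3, $r2 ; 0/14/65518/65534
#6 addi  $r1, $r3, 8 ; 0/6/65518/65534
#7 andi  $r3, $r3, 0 ; 0/6/65518/0

$r0=0 $r1=6 $r2=65518 $r3=0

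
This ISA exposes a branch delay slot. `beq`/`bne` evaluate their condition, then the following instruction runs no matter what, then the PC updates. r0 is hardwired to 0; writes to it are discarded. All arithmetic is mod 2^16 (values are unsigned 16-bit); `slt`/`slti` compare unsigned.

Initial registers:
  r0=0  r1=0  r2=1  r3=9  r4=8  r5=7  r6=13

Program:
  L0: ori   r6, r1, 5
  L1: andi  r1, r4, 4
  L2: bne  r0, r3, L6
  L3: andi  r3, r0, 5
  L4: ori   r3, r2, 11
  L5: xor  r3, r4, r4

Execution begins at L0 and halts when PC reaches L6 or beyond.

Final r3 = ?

  step pc=0: ori   r6, r1, 5  regs=(0,0,1,9,8,7,5)
  step pc=1: andi  r1, r4, 4  regs=(0,0,1,9,8,7,5)
  step pc=2: bne  r0, r3, L6  cond=T  regs=(0,0,1,9,8,7,5)
  step pc=3: andi  r3, r0, 5  regs=(0,0,1,0,8,7,5)

0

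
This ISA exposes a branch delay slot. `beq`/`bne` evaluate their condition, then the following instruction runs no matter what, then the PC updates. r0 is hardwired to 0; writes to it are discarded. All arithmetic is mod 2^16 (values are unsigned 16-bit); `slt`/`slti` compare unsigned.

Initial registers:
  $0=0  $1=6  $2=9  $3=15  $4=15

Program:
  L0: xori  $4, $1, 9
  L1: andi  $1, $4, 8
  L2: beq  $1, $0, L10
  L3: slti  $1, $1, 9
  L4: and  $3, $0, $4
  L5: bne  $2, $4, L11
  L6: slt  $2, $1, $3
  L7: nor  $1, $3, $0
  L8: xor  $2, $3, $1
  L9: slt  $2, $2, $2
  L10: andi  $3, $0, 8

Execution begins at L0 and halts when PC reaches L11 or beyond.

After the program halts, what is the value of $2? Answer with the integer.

0

#0 xori  $4, $1, 9 ; 0/6/9/15/15
#1 andi  $1, $4, 8 ; 0/8/9/15/15
#2 beq  $1, $0, L10 ; 0/8/9/15/15 ; →fallthru
#3 slti  $1, $1, 9 ; 0/1/9/15/15
#4 and  $3, $0, $4 ; 0/1/9/0/15
#5 bne  $2, $4, L11 ; 0/1/9/0/15 ; →target
#6 slt  $2, $1, $3 ; 0/1/0/0/15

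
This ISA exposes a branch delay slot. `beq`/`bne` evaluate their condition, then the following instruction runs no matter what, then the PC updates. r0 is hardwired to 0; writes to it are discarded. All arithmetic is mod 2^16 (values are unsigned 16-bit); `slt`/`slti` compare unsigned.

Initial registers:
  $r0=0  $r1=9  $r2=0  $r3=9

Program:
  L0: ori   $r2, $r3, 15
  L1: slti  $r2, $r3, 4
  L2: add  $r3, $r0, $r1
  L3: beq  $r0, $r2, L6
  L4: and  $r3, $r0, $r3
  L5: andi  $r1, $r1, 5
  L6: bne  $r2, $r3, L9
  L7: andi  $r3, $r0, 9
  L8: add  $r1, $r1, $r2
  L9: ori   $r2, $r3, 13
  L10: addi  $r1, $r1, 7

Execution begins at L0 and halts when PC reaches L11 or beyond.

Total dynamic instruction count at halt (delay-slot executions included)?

10

#0 ori   $r2, $r3, 15 ; 0/9/15/9
#1 slti  $r2, $r3, 4 ; 0/9/0/9
#2 add  $r3, $r0, $r1 ; 0/9/0/9
#3 beq  $r0, $r2, L6 ; 0/9/0/9 ; →target
#4 and  $r3, $r0, $r3 ; 0/9/0/0
#6 bne  $r2, $r3, L9 ; 0/9/0/0 ; →fallthru
#7 andi  $r3, $r0, 9 ; 0/9/0/0
#8 add  $r1, $r1, $r2 ; 0/9/0/0
#9 ori   $r2, $r3, 13 ; 0/9/13/0
#10 addi  $r1, $r1, 7 ; 0/16/13/0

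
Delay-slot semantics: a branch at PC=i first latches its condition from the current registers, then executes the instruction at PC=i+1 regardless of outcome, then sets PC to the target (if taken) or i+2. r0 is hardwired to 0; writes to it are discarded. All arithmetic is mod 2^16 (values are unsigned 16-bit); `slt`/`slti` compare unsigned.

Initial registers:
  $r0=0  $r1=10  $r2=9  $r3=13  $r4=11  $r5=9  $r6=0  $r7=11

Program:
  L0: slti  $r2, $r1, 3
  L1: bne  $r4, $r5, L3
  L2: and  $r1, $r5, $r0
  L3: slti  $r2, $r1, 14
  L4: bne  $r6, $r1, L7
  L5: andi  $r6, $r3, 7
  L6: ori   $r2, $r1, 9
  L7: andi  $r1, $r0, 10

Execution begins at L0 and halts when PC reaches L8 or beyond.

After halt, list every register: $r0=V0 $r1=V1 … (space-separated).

$r0=0 $r1=0 $r2=9 $r3=13 $r4=11 $r5=9 $r6=5 $r7=11

#0 slti  $r2, $r1, 3 ; 0/10/0/13/11/9/0/11
#1 bne  $r4, $r5, L3 ; 0/10/0/13/11/9/0/11 ; →target
#2 and  $r1, $r5, $r0 ; 0/0/0/13/11/9/0/11
#3 slti  $r2, $r1, 14 ; 0/0/1/13/11/9/0/11
#4 bne  $r6, $r1, L7 ; 0/0/1/13/11/9/0/11 ; →fallthru
#5 andi  $r6, $r3, 7 ; 0/0/1/13/11/9/5/11
#6 ori   $r2, $r1, 9 ; 0/0/9/13/11/9/5/11
#7 andi  $r1, $r0, 10 ; 0/0/9/13/11/9/5/11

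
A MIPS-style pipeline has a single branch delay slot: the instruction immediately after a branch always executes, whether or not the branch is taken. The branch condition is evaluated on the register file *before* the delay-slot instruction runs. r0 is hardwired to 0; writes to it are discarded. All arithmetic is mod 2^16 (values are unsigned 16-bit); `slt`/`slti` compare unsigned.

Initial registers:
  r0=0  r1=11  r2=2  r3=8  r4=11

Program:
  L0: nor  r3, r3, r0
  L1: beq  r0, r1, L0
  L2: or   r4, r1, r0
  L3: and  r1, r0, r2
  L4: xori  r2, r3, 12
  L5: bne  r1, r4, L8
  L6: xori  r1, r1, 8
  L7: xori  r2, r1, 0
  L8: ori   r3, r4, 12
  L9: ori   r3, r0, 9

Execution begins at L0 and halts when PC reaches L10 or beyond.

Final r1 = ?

[0] nor  r3, r3, r0  →  {r0:0, r1:11, r2:2, r3:65527, r4:11}
[1] beq  r0, r1, L0  →  {r0:0, r1:11, r2:2, r3:65527, r4:11}  ⟨branch fallthrough⟩
[2] or   r4, r1, r0  →  {r0:0, r1:11, r2:2, r3:65527, r4:11}
[3] and  r1, r0, r2  →  {r0:0, r1:0, r2:2, r3:65527, r4:11}
[4] xori  r2, r3, 12  →  {r0:0, r1:0, r2:65531, r3:65527, r4:11}
[5] bne  r1, r4, L8  →  {r0:0, r1:0, r2:65531, r3:65527, r4:11}  ⟨branch taken⟩
[6] xori  r1, r1, 8  →  {r0:0, r1:8, r2:65531, r3:65527, r4:11}
[8] ori   r3, r4, 12  →  {r0:0, r1:8, r2:65531, r3:15, r4:11}
[9] ori   r3, r0, 9  →  {r0:0, r1:8, r2:65531, r3:9, r4:11}

8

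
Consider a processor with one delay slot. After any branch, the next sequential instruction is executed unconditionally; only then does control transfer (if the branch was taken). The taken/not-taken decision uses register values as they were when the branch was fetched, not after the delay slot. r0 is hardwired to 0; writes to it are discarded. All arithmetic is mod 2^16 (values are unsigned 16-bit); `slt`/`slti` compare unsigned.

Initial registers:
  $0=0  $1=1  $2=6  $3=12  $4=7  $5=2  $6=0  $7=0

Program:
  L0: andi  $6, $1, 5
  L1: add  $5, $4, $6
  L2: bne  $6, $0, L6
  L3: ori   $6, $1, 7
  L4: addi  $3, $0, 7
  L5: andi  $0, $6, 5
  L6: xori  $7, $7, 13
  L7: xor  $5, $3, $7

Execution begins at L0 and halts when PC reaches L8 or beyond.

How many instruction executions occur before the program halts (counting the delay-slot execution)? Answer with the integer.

6

[0] andi  $6, $1, 5  →  {$0:0, $1:1, $2:6, $3:12, $4:7, $5:2, $6:1, $7:0}
[1] add  $5, $4, $6  →  {$0:0, $1:1, $2:6, $3:12, $4:7, $5:8, $6:1, $7:0}
[2] bne  $6, $0, L6  →  {$0:0, $1:1, $2:6, $3:12, $4:7, $5:8, $6:1, $7:0}  ⟨branch taken⟩
[3] ori   $6, $1, 7  →  {$0:0, $1:1, $2:6, $3:12, $4:7, $5:8, $6:7, $7:0}
[6] xori  $7, $7, 13  →  {$0:0, $1:1, $2:6, $3:12, $4:7, $5:8, $6:7, $7:13}
[7] xor  $5, $3, $7  →  {$0:0, $1:1, $2:6, $3:12, $4:7, $5:1, $6:7, $7:13}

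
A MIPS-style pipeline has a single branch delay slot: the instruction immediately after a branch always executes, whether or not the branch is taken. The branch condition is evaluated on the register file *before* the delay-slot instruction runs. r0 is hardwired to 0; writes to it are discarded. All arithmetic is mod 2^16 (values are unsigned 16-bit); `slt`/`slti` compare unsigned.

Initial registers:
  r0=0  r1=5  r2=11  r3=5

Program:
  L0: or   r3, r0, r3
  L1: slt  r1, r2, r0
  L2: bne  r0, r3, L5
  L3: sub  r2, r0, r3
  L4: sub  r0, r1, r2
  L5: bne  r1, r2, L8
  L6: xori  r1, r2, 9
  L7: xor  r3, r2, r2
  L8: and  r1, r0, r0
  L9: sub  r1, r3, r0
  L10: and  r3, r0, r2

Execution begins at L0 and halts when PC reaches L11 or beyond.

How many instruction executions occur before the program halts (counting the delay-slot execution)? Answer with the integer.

9

  step pc=0: or   r3, r0, r3  regs=(0,5,11,5)
  step pc=1: slt  r1, r2, r0  regs=(0,0,11,5)
  step pc=2: bne  r0, r3, L5  cond=T  regs=(0,0,11,5)
  step pc=3: sub  r2, r0, r3  regs=(0,0,65531,5)
  step pc=5: bne  r1, r2, L8  cond=T  regs=(0,0,65531,5)
  step pc=6: xori  r1, r2, 9  regs=(0,65522,65531,5)
  step pc=8: and  r1, r0, r0  regs=(0,0,65531,5)
  step pc=9: sub  r1, r3, r0  regs=(0,5,65531,5)
  step pc=10: and  r3, r0, r2  regs=(0,5,65531,0)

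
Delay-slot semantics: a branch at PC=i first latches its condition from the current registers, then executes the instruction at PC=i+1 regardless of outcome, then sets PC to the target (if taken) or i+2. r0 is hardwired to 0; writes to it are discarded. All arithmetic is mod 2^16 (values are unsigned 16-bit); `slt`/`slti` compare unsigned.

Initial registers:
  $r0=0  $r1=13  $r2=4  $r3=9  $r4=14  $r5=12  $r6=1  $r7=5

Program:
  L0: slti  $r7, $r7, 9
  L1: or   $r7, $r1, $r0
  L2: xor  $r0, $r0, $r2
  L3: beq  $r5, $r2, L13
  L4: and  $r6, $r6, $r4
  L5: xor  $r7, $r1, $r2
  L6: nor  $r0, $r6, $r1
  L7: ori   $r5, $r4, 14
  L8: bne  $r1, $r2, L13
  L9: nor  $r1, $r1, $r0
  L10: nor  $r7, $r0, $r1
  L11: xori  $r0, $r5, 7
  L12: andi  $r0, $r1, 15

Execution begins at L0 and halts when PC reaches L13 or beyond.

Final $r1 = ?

65522

  step pc=0: slti  $r7, $r7, 9  regs=(0,13,4,9,14,12,1,1)
  step pc=1: or   $r7, $r1, $r0  regs=(0,13,4,9,14,12,1,13)
  step pc=2: xor  $r0, $r0, $r2  regs=(0,13,4,9,14,12,1,13)
  step pc=3: beq  $r5, $r2, L13  cond=F  regs=(0,13,4,9,14,12,1,13)
  step pc=4: and  $r6, $r6, $r4  regs=(0,13,4,9,14,12,0,13)
  step pc=5: xor  $r7, $r1, $r2  regs=(0,13,4,9,14,12,0,9)
  step pc=6: nor  $r0, $r6, $r1  regs=(0,13,4,9,14,12,0,9)
  step pc=7: ori   $r5, $r4, 14  regs=(0,13,4,9,14,14,0,9)
  step pc=8: bne  $r1, $r2, L13  cond=T  regs=(0,13,4,9,14,14,0,9)
  step pc=9: nor  $r1, $r1, $r0  regs=(0,65522,4,9,14,14,0,9)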